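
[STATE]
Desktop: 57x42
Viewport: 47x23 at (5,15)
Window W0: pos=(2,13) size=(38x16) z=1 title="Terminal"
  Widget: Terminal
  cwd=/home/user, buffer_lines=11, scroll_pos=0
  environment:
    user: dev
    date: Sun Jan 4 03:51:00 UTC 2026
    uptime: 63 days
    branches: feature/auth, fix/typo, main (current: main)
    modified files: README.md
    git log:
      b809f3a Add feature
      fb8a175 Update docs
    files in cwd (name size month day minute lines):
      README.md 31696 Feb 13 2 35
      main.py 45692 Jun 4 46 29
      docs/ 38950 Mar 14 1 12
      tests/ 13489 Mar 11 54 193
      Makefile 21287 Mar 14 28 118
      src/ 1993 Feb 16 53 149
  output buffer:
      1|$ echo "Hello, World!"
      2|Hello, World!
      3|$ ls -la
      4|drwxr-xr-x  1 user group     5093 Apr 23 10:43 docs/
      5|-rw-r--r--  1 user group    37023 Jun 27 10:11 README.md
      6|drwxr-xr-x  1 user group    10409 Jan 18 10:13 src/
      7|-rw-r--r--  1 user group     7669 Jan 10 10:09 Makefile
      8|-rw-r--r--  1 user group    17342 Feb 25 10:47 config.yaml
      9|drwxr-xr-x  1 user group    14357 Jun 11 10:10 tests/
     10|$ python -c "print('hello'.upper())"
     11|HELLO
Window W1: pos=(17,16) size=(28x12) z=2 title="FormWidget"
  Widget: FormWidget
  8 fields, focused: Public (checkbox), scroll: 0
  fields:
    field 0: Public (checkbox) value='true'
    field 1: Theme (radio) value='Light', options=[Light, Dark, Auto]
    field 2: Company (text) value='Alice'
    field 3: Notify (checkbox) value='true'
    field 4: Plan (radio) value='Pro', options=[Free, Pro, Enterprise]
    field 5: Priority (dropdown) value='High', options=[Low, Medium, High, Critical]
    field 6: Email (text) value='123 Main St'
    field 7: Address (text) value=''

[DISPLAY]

──────────────────────────────────┨            
echo "Hello,┏━━━━━━━━━━━━━━━━━━━━━━━━━━┓       
llo, World! ┃ FormWidget               ┃       
ls -la      ┠──────────────────────────┨       
wxr-xr-x  1 ┃> Public:     [x]         ┃       
w-r--r--  1 ┃  Theme:      (●) Light  (┃       
wxr-xr-x  1 ┃  Company:    [Alice     ]┃       
w-r--r--  1 ┃  Notify:     [x]         ┃       
w-r--r--  1 ┃  Plan:       ( ) Free  (●┃       
wxr-xr-x  1 ┃  Priority:   [High     ▼]┃       
python -c "p┃  Email:      [123 Main S]┃       
LLO         ┃  Address:    [          ]┃       
█           ┗━━━━━━━━━━━━━━━━━━━━━━━━━━┛       
━━━━━━━━━━━━━━━━━━━━━━━━━━━━━━━━━━┛            
                                               
                                               
                                               
                                               
                                               
                                               
                                               
                                               
                                               


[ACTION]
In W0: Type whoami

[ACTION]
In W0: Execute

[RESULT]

──────────────────────────────────┨            
ls -la      ┏━━━━━━━━━━━━━━━━━━━━━━━━━━┓       
wxr-xr-x  1 ┃ FormWidget               ┃       
w-r--r--  1 ┠──────────────────────────┨       
wxr-xr-x  1 ┃> Public:     [x]         ┃       
w-r--r--  1 ┃  Theme:      (●) Light  (┃       
w-r--r--  1 ┃  Company:    [Alice     ]┃       
wxr-xr-x  1 ┃  Notify:     [x]         ┃       
python -c "p┃  Plan:       ( ) Free  (●┃       
LLO         ┃  Priority:   [High     ▼]┃       
whoami      ┃  Email:      [123 Main S]┃       
v           ┃  Address:    [          ]┃       
█           ┗━━━━━━━━━━━━━━━━━━━━━━━━━━┛       
━━━━━━━━━━━━━━━━━━━━━━━━━━━━━━━━━━┛            
                                               
                                               
                                               
                                               
                                               
                                               
                                               
                                               
                                               


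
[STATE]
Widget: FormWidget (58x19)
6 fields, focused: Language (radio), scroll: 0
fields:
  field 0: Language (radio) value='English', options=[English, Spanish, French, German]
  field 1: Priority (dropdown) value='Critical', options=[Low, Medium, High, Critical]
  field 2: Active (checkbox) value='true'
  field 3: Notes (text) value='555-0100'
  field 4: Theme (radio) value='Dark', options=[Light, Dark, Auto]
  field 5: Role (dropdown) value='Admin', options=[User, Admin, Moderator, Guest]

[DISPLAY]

> Language:   (●) English  ( ) Spanish  ( ) French  ( ) Ge
  Priority:   [Critical                                 ▼]
  Active:     [x]                                         
  Notes:      [555-0100                                  ]
  Theme:      ( ) Light  (●) Dark  ( ) Auto               
  Role:       [Admin                                    ▼]
                                                          
                                                          
                                                          
                                                          
                                                          
                                                          
                                                          
                                                          
                                                          
                                                          
                                                          
                                                          
                                                          


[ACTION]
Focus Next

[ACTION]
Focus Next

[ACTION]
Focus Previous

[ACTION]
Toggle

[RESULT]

  Language:   (●) English  ( ) Spanish  ( ) French  ( ) Ge
> Priority:   [Critical                                 ▼]
  Active:     [x]                                         
  Notes:      [555-0100                                  ]
  Theme:      ( ) Light  (●) Dark  ( ) Auto               
  Role:       [Admin                                    ▼]
                                                          
                                                          
                                                          
                                                          
                                                          
                                                          
                                                          
                                                          
                                                          
                                                          
                                                          
                                                          
                                                          


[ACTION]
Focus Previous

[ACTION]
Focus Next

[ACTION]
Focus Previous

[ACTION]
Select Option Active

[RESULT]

> Language:   (●) English  ( ) Spanish  ( ) French  ( ) Ge
  Priority:   [Critical                                 ▼]
  Active:     [x]                                         
  Notes:      [555-0100                                  ]
  Theme:      ( ) Light  (●) Dark  ( ) Auto               
  Role:       [Admin                                    ▼]
                                                          
                                                          
                                                          
                                                          
                                                          
                                                          
                                                          
                                                          
                                                          
                                                          
                                                          
                                                          
                                                          


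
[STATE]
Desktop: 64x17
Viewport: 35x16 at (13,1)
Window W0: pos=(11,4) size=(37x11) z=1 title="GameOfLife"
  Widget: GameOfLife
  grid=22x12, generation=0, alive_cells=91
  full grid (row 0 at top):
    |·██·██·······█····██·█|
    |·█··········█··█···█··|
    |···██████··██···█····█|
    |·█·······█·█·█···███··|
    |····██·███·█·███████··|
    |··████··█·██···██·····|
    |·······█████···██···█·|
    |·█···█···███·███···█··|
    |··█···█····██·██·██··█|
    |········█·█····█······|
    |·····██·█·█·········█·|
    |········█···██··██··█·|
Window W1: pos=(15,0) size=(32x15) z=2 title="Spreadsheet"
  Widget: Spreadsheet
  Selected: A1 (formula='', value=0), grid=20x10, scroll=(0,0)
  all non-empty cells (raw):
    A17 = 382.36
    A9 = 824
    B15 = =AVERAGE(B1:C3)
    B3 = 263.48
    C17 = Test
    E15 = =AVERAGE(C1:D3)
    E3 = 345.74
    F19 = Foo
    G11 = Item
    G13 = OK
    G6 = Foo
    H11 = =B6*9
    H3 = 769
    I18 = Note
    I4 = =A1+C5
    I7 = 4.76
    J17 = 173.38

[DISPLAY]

  ┃ Spreadsheet                  ┃ 
  ┠──────────────────────────────┨ 
  ┃A1:                           ┃ 
━━┃       A       B       C      ┃┓
Ga┃------------------------------┃┃
──┃  1      [0]       0       0  ┃┨
en┃  2        0       0       0  ┃┃
█·┃  3        0  263.48       0  ┃┃
··┃  4        0       0       0  ┃┃
·█┃  5        0       0       0  ┃┃
··┃  6        0       0       0  ┃┃
█·┃  7        0       0       0  ┃┃
·█┃  8        0       0       0  ┃┃
━━┗━━━━━━━━━━━━━━━━━━━━━━━━━━━━━━┛┛
                                   
                                   


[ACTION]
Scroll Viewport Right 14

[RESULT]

t                  ┃               
───────────────────┨               
                   ┃               
    B       C      ┃┓              
-------------------┃┃              
]       0       0  ┃┨              
0       0       0  ┃┃              
0  263.48       0  ┃┃              
0       0       0  ┃┃              
0       0       0  ┃┃              
0       0       0  ┃┃              
0       0       0  ┃┃              
0       0       0  ┃┃              
━━━━━━━━━━━━━━━━━━━┛┛              
                                   
                                   


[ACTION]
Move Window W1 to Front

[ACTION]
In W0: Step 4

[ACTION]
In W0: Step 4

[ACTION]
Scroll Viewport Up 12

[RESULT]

━━━━━━━━━━━━━━━━━━━┓               
t                  ┃               
───────────────────┨               
                   ┃               
    B       C      ┃┓              
-------------------┃┃              
]       0       0  ┃┨              
0       0       0  ┃┃              
0  263.48       0  ┃┃              
0       0       0  ┃┃              
0       0       0  ┃┃              
0       0       0  ┃┃              
0       0       0  ┃┃              
0       0       0  ┃┃              
━━━━━━━━━━━━━━━━━━━┛┛              
                                   


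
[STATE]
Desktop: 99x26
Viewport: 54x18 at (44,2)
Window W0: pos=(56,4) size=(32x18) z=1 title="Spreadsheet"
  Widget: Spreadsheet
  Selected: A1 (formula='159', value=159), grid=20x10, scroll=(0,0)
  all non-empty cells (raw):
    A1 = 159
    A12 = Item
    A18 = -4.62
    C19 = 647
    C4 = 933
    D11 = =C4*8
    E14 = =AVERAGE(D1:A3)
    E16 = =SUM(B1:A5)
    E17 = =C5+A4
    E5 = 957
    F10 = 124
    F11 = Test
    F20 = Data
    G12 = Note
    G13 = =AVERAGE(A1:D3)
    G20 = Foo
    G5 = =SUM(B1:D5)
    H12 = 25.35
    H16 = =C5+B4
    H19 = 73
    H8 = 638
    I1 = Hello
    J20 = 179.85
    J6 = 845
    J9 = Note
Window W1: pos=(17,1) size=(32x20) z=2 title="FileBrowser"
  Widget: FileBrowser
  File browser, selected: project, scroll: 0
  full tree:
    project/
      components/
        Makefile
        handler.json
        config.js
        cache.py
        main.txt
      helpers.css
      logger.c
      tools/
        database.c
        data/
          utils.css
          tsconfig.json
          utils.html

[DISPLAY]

    ┃                                                 
────┨                                                 
    ┃       ┏━━━━━━━━━━━━━━━━━━━━━━━━━━━━━━┓          
    ┃       ┃ Spreadsheet                  ┃          
    ┃       ┠──────────────────────────────┨          
    ┃       ┃A1: 159                       ┃          
    ┃       ┃       A       B       C      ┃          
    ┃       ┃------------------------------┃          
    ┃       ┃  1    [159]       0       0  ┃          
    ┃       ┃  2        0       0       0  ┃          
    ┃       ┃  3        0       0       0  ┃          
    ┃       ┃  4        0       0     933  ┃          
    ┃       ┃  5        0       0       0  ┃          
    ┃       ┃  6        0       0       0  ┃          
    ┃       ┃  7        0       0       0  ┃          
    ┃       ┃  8        0       0       0  ┃          
    ┃       ┃  9        0       0       0  ┃          
    ┃       ┃ 10        0       0       0  ┃          


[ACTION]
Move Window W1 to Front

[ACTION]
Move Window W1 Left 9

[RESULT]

                                                      
                                                      
            ┏━━━━━━━━━━━━━━━━━━━━━━━━━━━━━━┓          
            ┃ Spreadsheet                  ┃          
            ┠──────────────────────────────┨          
            ┃A1: 159                       ┃          
            ┃       A       B       C      ┃          
            ┃------------------------------┃          
            ┃  1    [159]       0       0  ┃          
            ┃  2        0       0       0  ┃          
            ┃  3        0       0       0  ┃          
            ┃  4        0       0     933  ┃          
            ┃  5        0       0       0  ┃          
            ┃  6        0       0       0  ┃          
            ┃  7        0       0       0  ┃          
            ┃  8        0       0       0  ┃          
            ┃  9        0       0       0  ┃          
            ┃ 10        0       0       0  ┃          


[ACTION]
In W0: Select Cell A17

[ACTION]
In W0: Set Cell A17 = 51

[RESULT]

                                                      
                                                      
            ┏━━━━━━━━━━━━━━━━━━━━━━━━━━━━━━┓          
            ┃ Spreadsheet                  ┃          
            ┠──────────────────────────────┨          
            ┃A17: 51                       ┃          
            ┃       A       B       C      ┃          
            ┃------------------------------┃          
            ┃  1      159       0       0  ┃          
            ┃  2        0       0       0  ┃          
            ┃  3        0       0       0  ┃          
            ┃  4        0       0     933  ┃          
            ┃  5        0       0       0  ┃          
            ┃  6        0       0       0  ┃          
            ┃  7        0       0       0  ┃          
            ┃  8        0       0       0  ┃          
            ┃  9        0       0       0  ┃          
            ┃ 10        0       0       0  ┃          


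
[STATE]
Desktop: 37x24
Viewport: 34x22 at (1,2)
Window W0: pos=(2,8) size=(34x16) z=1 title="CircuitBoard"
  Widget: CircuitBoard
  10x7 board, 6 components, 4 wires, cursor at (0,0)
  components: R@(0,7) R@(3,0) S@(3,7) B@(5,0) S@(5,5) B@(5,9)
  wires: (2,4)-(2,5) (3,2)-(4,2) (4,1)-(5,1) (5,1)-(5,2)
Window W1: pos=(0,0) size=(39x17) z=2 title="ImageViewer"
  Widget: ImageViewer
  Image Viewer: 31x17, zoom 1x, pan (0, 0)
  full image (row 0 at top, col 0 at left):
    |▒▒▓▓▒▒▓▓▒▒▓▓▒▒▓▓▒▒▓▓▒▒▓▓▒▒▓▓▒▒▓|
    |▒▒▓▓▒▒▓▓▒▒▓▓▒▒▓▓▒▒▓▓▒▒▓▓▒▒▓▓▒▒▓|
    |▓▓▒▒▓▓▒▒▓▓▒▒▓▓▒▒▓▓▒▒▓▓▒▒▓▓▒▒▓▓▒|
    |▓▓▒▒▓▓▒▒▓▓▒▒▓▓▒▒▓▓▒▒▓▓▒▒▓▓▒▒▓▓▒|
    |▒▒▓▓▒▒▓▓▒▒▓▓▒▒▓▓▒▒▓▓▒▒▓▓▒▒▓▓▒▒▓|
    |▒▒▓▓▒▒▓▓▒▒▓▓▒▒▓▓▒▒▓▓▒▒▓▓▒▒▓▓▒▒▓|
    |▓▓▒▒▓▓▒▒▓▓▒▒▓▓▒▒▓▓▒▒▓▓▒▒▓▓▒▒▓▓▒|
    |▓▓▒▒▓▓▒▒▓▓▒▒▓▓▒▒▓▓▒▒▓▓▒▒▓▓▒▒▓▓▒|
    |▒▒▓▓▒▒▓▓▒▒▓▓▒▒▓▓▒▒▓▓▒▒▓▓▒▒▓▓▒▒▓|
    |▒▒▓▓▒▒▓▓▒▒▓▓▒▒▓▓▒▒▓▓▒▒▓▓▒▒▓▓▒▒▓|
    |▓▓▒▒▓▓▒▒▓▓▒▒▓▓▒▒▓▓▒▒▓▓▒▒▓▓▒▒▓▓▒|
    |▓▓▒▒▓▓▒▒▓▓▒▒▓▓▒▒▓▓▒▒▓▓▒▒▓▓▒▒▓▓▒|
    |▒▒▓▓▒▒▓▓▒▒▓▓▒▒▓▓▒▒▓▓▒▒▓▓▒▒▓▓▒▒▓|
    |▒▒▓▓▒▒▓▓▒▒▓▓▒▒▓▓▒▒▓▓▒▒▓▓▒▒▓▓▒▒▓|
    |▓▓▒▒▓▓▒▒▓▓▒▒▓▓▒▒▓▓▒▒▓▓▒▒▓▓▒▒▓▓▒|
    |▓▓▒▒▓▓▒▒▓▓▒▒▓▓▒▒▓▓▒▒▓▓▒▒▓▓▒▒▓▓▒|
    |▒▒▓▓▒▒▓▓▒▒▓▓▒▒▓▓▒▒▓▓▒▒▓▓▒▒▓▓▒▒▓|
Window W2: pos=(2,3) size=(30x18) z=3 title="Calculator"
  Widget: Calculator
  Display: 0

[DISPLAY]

──────────────────────────────────
▒┏━━━━━━━━━━━━━━━━━━━━━━━━━━━━┓   
▒┃ Calculator                 ┃   
▓┠────────────────────────────┨   
▓┃                           0┃   
▒┃┌───┬───┬───┬───┐           ┃   
▒┃│ 7 │ 8 │ 9 │ ÷ │           ┃   
▓┃├───┼───┼───┼───┤           ┃   
▓┃│ 4 │ 5 │ 6 │ × │           ┃   
▒┃├───┼───┼───┼───┤           ┃   
▒┃│ 1 │ 2 │ 3 │ - │           ┃   
▓┃├───┼───┼───┼───┤           ┃   
▓┃│ 0 │ . │ = │ + │           ┃   
▒┃├───┼───┼───┼───┤           ┃   
━┃│ C │ MC│ MR│ M+│           ┃━━━
 ┃└───┴───┴───┴───┘           ┃   
 ┃                            ┃   
 ┃                            ┃   
 ┗━━━━━━━━━━━━━━━━━━━━━━━━━━━━┛   
 ┃        │                       
 ┃5   B   · ─ ·           S       
 ┗━━━━━━━━━━━━━━━━━━━━━━━━━━━━━━━━


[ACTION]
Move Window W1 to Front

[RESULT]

──────────────────────────────────
▒▒▓▓▒▒▓▓▒▒▓▓▒▒▓▓▒▒▓▓▒▒▓▓▒▒▓▓▒▒▓   
▒▒▓▓▒▒▓▓▒▒▓▓▒▒▓▓▒▒▓▓▒▒▓▓▒▒▓▓▒▒▓   
▓▓▒▒▓▓▒▒▓▓▒▒▓▓▒▒▓▓▒▒▓▓▒▒▓▓▒▒▓▓▒   
▓▓▒▒▓▓▒▒▓▓▒▒▓▓▒▒▓▓▒▒▓▓▒▒▓▓▒▒▓▓▒   
▒▒▓▓▒▒▓▓▒▒▓▓▒▒▓▓▒▒▓▓▒▒▓▓▒▒▓▓▒▒▓   
▒▒▓▓▒▒▓▓▒▒▓▓▒▒▓▓▒▒▓▓▒▒▓▓▒▒▓▓▒▒▓   
▓▓▒▒▓▓▒▒▓▓▒▒▓▓▒▒▓▓▒▒▓▓▒▒▓▓▒▒▓▓▒   
▓▓▒▒▓▓▒▒▓▓▒▒▓▓▒▒▓▓▒▒▓▓▒▒▓▓▒▒▓▓▒   
▒▒▓▓▒▒▓▓▒▒▓▓▒▒▓▓▒▒▓▓▒▒▓▓▒▒▓▓▒▒▓   
▒▒▓▓▒▒▓▓▒▒▓▓▒▒▓▓▒▒▓▓▒▒▓▓▒▒▓▓▒▒▓   
▓▓▒▒▓▓▒▒▓▓▒▒▓▓▒▒▓▓▒▒▓▓▒▒▓▓▒▒▓▓▒   
▓▓▒▒▓▓▒▒▓▓▒▒▓▓▒▒▓▓▒▒▓▓▒▒▓▓▒▒▓▓▒   
▒▒▓▓▒▒▓▓▒▒▓▓▒▒▓▓▒▒▓▓▒▒▓▓▒▒▓▓▒▒▓   
━━━━━━━━━━━━━━━━━━━━━━━━━━━━━━━━━━
 ┃└───┴───┴───┴───┘           ┃   
 ┃                            ┃   
 ┃                            ┃   
 ┗━━━━━━━━━━━━━━━━━━━━━━━━━━━━┛   
 ┃        │                       
 ┃5   B   · ─ ·           S       
 ┗━━━━━━━━━━━━━━━━━━━━━━━━━━━━━━━━


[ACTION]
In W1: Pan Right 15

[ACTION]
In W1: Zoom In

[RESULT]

──────────────────────────────────
▓▒▒▒▒▓▓▓▓▒▒▒▒▓▓▓▓▒▒▒▒▓▓▓▓▒▒▒▒▓▓▓▓▒
▓▒▒▒▒▓▓▓▓▒▒▒▒▓▓▓▓▒▒▒▒▓▓▓▓▒▒▒▒▓▓▓▓▒
▓▒▒▒▒▓▓▓▓▒▒▒▒▓▓▓▓▒▒▒▒▓▓▓▓▒▒▒▒▓▓▓▓▒
▓▒▒▒▒▓▓▓▓▒▒▒▒▓▓▓▓▒▒▒▒▓▓▓▓▒▒▒▒▓▓▓▓▒
▒▓▓▓▓▒▒▒▒▓▓▓▓▒▒▒▒▓▓▓▓▒▒▒▒▓▓▓▓▒▒▒▒▓
▒▓▓▓▓▒▒▒▒▓▓▓▓▒▒▒▒▓▓▓▓▒▒▒▒▓▓▓▓▒▒▒▒▓
▒▓▓▓▓▒▒▒▒▓▓▓▓▒▒▒▒▓▓▓▓▒▒▒▒▓▓▓▓▒▒▒▒▓
▒▓▓▓▓▒▒▒▒▓▓▓▓▒▒▒▒▓▓▓▓▒▒▒▒▓▓▓▓▒▒▒▒▓
▓▒▒▒▒▓▓▓▓▒▒▒▒▓▓▓▓▒▒▒▒▓▓▓▓▒▒▒▒▓▓▓▓▒
▓▒▒▒▒▓▓▓▓▒▒▒▒▓▓▓▓▒▒▒▒▓▓▓▓▒▒▒▒▓▓▓▓▒
▓▒▒▒▒▓▓▓▓▒▒▒▒▓▓▓▓▒▒▒▒▓▓▓▓▒▒▒▒▓▓▓▓▒
▓▒▒▒▒▓▓▓▓▒▒▒▒▓▓▓▓▒▒▒▒▓▓▓▓▒▒▒▒▓▓▓▓▒
▒▓▓▓▓▒▒▒▒▓▓▓▓▒▒▒▒▓▓▓▓▒▒▒▒▓▓▓▓▒▒▒▒▓
━━━━━━━━━━━━━━━━━━━━━━━━━━━━━━━━━━
 ┃└───┴───┴───┴───┘           ┃   
 ┃                            ┃   
 ┃                            ┃   
 ┗━━━━━━━━━━━━━━━━━━━━━━━━━━━━┛   
 ┃        │                       
 ┃5   B   · ─ ·           S       
 ┗━━━━━━━━━━━━━━━━━━━━━━━━━━━━━━━━


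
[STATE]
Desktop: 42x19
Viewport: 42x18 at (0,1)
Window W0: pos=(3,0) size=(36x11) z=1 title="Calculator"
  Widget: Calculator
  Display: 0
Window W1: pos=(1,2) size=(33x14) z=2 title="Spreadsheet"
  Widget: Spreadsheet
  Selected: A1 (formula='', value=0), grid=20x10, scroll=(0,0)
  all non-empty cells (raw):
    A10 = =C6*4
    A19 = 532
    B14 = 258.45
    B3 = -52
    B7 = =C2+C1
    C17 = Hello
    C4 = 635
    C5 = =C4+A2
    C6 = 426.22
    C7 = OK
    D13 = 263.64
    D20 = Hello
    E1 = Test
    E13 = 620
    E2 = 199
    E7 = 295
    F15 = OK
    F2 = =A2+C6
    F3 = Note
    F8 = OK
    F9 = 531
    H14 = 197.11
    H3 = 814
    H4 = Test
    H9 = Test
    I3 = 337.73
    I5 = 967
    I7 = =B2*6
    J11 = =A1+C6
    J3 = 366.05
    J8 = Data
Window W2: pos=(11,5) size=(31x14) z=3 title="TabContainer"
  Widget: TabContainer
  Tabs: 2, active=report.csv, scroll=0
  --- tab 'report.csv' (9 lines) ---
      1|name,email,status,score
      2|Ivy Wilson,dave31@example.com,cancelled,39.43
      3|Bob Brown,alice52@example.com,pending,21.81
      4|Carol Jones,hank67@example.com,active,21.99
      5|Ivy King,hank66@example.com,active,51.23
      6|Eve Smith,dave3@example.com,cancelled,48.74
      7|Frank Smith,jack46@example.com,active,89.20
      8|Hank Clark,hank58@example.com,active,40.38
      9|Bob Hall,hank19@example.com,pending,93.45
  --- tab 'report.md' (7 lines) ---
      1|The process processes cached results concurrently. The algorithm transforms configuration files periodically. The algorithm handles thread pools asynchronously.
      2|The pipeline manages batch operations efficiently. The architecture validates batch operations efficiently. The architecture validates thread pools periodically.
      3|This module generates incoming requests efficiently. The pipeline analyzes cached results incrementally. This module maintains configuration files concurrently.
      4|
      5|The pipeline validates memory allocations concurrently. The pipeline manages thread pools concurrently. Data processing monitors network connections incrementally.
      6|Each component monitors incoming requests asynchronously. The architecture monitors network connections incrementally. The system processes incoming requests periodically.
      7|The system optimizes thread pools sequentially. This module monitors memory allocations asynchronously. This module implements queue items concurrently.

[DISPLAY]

   ┃ Calculator                       ┃   
 ┏━━━━━━━━━━━━━━━━━━━━━━━━━━━━━━━┓────┨   
 ┃ Spreadsheet                   ┃   0┃   
 ┠───────────────────────────────┨    ┃   
 ┃A1:      ┏━━━━━━━━━━━━━━━━━━━━━━━━━━━━━┓
 ┃       A ┃ TabContainer                ┃
 ┃---------┠─────────────────────────────┨
 ┃  1      ┃[report.csv]│ report.md      ┃
 ┃  2      ┃─────────────────────────────┃
 ┃  3      ┃name,email,status,score      ┃
 ┃  4      ┃Ivy Wilson,dave31@example.com┃
 ┃  5      ┃Bob Brown,alice52@example.com┃
 ┃  6      ┃Carol Jones,hank67@example.co┃
 ┃  7      ┃Ivy King,hank66@example.com,a┃
 ┗━━━━━━━━━┃Eve Smith,dave3@example.com,c┃
           ┃Frank Smith,jack46@example.co┃
           ┃Hank Clark,hank58@example.com┃
           ┗━━━━━━━━━━━━━━━━━━━━━━━━━━━━━┛


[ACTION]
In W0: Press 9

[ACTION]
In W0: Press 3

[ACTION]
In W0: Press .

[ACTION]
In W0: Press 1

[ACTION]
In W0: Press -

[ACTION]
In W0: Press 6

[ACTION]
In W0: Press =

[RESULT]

   ┃ Calculator                       ┃   
 ┏━━━━━━━━━━━━━━━━━━━━━━━━━━━━━━━┓────┨   
 ┃ Spreadsheet                   ┃87.1┃   
 ┠───────────────────────────────┨    ┃   
 ┃A1:      ┏━━━━━━━━━━━━━━━━━━━━━━━━━━━━━┓
 ┃       A ┃ TabContainer                ┃
 ┃---------┠─────────────────────────────┨
 ┃  1      ┃[report.csv]│ report.md      ┃
 ┃  2      ┃─────────────────────────────┃
 ┃  3      ┃name,email,status,score      ┃
 ┃  4      ┃Ivy Wilson,dave31@example.com┃
 ┃  5      ┃Bob Brown,alice52@example.com┃
 ┃  6      ┃Carol Jones,hank67@example.co┃
 ┃  7      ┃Ivy King,hank66@example.com,a┃
 ┗━━━━━━━━━┃Eve Smith,dave3@example.com,c┃
           ┃Frank Smith,jack46@example.co┃
           ┃Hank Clark,hank58@example.com┃
           ┗━━━━━━━━━━━━━━━━━━━━━━━━━━━━━┛


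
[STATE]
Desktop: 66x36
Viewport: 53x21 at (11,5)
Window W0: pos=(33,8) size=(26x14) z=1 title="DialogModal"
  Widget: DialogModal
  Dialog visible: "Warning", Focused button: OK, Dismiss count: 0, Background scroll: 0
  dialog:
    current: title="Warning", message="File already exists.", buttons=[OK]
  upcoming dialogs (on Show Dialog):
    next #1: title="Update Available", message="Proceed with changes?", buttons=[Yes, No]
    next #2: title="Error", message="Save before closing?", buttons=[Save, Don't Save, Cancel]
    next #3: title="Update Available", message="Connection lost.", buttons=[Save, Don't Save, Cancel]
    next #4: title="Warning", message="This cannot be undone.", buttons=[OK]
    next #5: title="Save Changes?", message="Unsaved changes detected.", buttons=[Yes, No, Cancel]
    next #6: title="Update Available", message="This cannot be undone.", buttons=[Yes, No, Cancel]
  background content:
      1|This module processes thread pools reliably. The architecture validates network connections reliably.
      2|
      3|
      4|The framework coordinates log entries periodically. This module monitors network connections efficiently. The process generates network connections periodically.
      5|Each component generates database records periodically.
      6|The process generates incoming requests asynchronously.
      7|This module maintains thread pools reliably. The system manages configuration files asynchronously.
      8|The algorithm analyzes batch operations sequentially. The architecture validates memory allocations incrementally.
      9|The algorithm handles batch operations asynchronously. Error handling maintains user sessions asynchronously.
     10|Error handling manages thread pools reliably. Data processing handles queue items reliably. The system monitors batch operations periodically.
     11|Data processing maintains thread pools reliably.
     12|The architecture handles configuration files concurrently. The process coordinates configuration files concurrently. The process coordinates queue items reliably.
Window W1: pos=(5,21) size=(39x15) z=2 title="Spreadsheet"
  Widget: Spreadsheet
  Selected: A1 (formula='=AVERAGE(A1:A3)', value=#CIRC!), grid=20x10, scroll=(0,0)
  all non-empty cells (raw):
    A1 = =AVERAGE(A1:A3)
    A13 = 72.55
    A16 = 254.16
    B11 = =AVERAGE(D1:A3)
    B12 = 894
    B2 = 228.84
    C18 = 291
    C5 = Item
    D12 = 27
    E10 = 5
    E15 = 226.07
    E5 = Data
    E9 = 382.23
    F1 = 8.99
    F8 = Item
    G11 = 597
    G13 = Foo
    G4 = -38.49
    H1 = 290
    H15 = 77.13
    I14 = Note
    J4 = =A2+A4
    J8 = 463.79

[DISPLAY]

                                                     
                                                     
                                                     
                      ┏━━━━━━━━━━━━━━━━━━━━━━━━┓     
                      ┃ DialogModal            ┃     
                      ┠────────────────────────┨     
                      ┃This module processes th┃     
                      ┃                        ┃     
                      ┃  ┌──────────────────┐  ┃     
                      ┃Th│     Warning      │te┃     
                      ┃Ea│File already exist│es┃     
                      ┃Th│       [OK]       │in┃     
                      ┃Th└──────────────────┘th┃     
                      ┃The algorithm analyzes b┃     
                      ┃The algorithm handles ba┃     
                      ┃Error handling manages t┃     
━━━━━━━━━━━━━━━━━━━━━━━━━━━━━━━━┓━━━━━━━━━━━━━━┛     
adsheet                         ┃                    
────────────────────────────────┨                    
AVERAGE(A1:A3)                  ┃                    
  A       B       C       D     ┃                    


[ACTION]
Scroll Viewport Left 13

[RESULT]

                                                     
                                                     
                                                     
                                 ┏━━━━━━━━━━━━━━━━━━━
                                 ┃ DialogModal       
                                 ┠───────────────────
                                 ┃This module process
                                 ┃                   
                                 ┃  ┌────────────────
                                 ┃Th│     Warning    
                                 ┃Ea│File already exi
                                 ┃Th│       [OK]     
                                 ┃Th└────────────────
                                 ┃The algorithm analy
                                 ┃The algorithm handl
                                 ┃Error handling mana
     ┏━━━━━━━━━━━━━━━━━━━━━━━━━━━━━━━━━━━━━┓━━━━━━━━━
     ┃ Spreadsheet                         ┃         
     ┠─────────────────────────────────────┨         
     ┃A1: =AVERAGE(A1:A3)                  ┃         
     ┃       A       B       C       D     ┃         


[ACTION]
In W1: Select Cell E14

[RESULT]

                                                     
                                                     
                                                     
                                 ┏━━━━━━━━━━━━━━━━━━━
                                 ┃ DialogModal       
                                 ┠───────────────────
                                 ┃This module process
                                 ┃                   
                                 ┃  ┌────────────────
                                 ┃Th│     Warning    
                                 ┃Ea│File already exi
                                 ┃Th│       [OK]     
                                 ┃Th└────────────────
                                 ┃The algorithm analy
                                 ┃The algorithm handl
                                 ┃Error handling mana
     ┏━━━━━━━━━━━━━━━━━━━━━━━━━━━━━━━━━━━━━┓━━━━━━━━━
     ┃ Spreadsheet                         ┃         
     ┠─────────────────────────────────────┨         
     ┃E14:                                 ┃         
     ┃       A       B       C       D     ┃         


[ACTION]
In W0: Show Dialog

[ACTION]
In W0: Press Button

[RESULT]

                                                     
                                                     
                                                     
                                 ┏━━━━━━━━━━━━━━━━━━━
                                 ┃ DialogModal       
                                 ┠───────────────────
                                 ┃This module process
                                 ┃                   
                                 ┃                   
                                 ┃The framework coord
                                 ┃Each component gene
                                 ┃The process generat
                                 ┃This module maintai
                                 ┃The algorithm analy
                                 ┃The algorithm handl
                                 ┃Error handling mana
     ┏━━━━━━━━━━━━━━━━━━━━━━━━━━━━━━━━━━━━━┓━━━━━━━━━
     ┃ Spreadsheet                         ┃         
     ┠─────────────────────────────────────┨         
     ┃E14:                                 ┃         
     ┃       A       B       C       D     ┃         


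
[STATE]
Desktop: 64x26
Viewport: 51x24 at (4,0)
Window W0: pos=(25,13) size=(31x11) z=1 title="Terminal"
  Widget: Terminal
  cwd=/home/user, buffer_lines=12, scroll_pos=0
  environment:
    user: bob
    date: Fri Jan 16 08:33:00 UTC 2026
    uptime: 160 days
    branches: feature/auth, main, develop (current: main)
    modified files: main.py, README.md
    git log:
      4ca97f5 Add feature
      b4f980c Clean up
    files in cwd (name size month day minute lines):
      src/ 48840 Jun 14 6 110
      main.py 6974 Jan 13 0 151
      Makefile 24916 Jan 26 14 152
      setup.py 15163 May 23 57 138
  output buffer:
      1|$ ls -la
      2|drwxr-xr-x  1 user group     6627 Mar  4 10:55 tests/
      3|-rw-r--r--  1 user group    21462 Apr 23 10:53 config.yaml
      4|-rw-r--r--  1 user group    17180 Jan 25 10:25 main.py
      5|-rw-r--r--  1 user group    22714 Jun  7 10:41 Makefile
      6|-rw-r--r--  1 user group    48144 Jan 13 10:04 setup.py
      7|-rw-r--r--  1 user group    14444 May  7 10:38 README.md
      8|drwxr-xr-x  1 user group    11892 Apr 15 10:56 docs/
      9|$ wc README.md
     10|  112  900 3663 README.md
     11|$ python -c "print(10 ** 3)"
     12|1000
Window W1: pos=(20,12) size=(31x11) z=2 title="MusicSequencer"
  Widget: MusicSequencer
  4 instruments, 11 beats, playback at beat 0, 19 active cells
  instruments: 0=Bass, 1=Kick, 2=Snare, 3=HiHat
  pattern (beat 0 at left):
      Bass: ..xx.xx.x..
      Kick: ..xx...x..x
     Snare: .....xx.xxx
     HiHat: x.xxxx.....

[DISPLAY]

                                                   
                                                   
                                                   
                                                   
                                                   
                                                   
                                                   
                                                   
                                                   
                                                   
                                                   
                                                   
                ┏━━━━━━━━━━━━━━━━━━━━━━━━━━━━━┓    
                ┃ MusicSequencer              ┃━━━━
                ┠─────────────────────────────┨    
                ┃      ▼1234567890            ┃────
                ┃  Bass··██·██·█··            ┃    
                ┃  Kick··██···█··█            ┃    
                ┃ Snare·····██·███            ┃   2
                ┃ HiHat█·████·····            ┃   1
                ┃                             ┃   2
                ┃                             ┃   4
                ┗━━━━━━━━━━━━━━━━━━━━━━━━━━━━━┛   1
                     ┗━━━━━━━━━━━━━━━━━━━━━━━━━━━━━


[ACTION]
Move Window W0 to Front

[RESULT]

                                                   
                                                   
                                                   
                                                   
                                                   
                                                   
                                                   
                                                   
                                                   
                                                   
                                                   
                                                   
                ┏━━━━━━━━━━━━━━━━━━━━━━━━━━━━━┓    
                ┃ Mus┏━━━━━━━━━━━━━━━━━━━━━━━━━━━━━
                ┠────┃ Terminal                    
                ┃    ┠─────────────────────────────
                ┃  Ba┃$ ls -la                     
                ┃  Ki┃drwxr-xr-x  1 user group     
                ┃ Sna┃-rw-r--r--  1 user group    2
                ┃ HiH┃-rw-r--r--  1 user group    1
                ┃    ┃-rw-r--r--  1 user group    2
                ┃    ┃-rw-r--r--  1 user group    4
                ┗━━━━┃-rw-r--r--  1 user group    1
                     ┗━━━━━━━━━━━━━━━━━━━━━━━━━━━━━


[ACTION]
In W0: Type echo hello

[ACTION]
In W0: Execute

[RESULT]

                                                   
                                                   
                                                   
                                                   
                                                   
                                                   
                                                   
                                                   
                                                   
                                                   
                                                   
                                                   
                ┏━━━━━━━━━━━━━━━━━━━━━━━━━━━━━┓    
                ┃ Mus┏━━━━━━━━━━━━━━━━━━━━━━━━━━━━━
                ┠────┃ Terminal                    
                ┃    ┠─────────────────────────────
                ┃  Ba┃$ wc README.md               
                ┃  Ki┃  112  900 3663 README.md    
                ┃ Sna┃$ python -c "print(10 ** 3)" 
                ┃ HiH┃1000                         
                ┃    ┃$ echo hello                 
                ┃    ┃hello                        
                ┗━━━━┃$ █                          
                     ┗━━━━━━━━━━━━━━━━━━━━━━━━━━━━━


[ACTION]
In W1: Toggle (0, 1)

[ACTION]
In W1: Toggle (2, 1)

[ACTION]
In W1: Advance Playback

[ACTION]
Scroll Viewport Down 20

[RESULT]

                                                   
                                                   
                                                   
                                                   
                                                   
                                                   
                                                   
                                                   
                                                   
                                                   
                ┏━━━━━━━━━━━━━━━━━━━━━━━━━━━━━┓    
                ┃ Mus┏━━━━━━━━━━━━━━━━━━━━━━━━━━━━━
                ┠────┃ Terminal                    
                ┃    ┠─────────────────────────────
                ┃  Ba┃$ wc README.md               
                ┃  Ki┃  112  900 3663 README.md    
                ┃ Sna┃$ python -c "print(10 ** 3)" 
                ┃ HiH┃1000                         
                ┃    ┃$ echo hello                 
                ┃    ┃hello                        
                ┗━━━━┃$ █                          
                     ┗━━━━━━━━━━━━━━━━━━━━━━━━━━━━━
                                                   
                                                   
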